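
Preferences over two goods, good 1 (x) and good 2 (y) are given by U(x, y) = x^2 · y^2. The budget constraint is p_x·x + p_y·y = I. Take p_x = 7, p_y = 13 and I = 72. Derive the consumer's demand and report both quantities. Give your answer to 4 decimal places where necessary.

x* = 5.1429, y* = 2.7692

Tangency: MRS = y/x = p_x/p_y.
Rearranging, p_y·y = p_x·x. Substituting into the budget gives p_x·x·(1 + 1) = I.
Demand: x*(p_x,p_y,I) = 0.5·I/p_x and y* = 0.5·I/p_y.
At p_x=7, p_y=13, I=72: x* = 0.5·72/7 = 5.1429, y* = 2.7692.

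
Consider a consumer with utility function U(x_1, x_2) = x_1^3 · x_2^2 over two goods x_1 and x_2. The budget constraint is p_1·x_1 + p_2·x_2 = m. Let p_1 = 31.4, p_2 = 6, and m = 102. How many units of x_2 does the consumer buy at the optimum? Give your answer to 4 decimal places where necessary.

x_2* = 6.8

MU_x_1/MU_x_2 = (3·x_2)/(2·x_1); tangency sets this equal to p_1/p_2.
So 3·p_2·x_2 = 2·p_1·x_1; combined with the budget, a share 0.6 of income goes to x_1.
Demand: x_1*(p_1,p_2,m) = 0.6·m/p_1 and x_2* = 0.4·m/p_2.
At p_1=31.4, p_2=6, m=102: x_2* = 0.4·102/6 = 6.8.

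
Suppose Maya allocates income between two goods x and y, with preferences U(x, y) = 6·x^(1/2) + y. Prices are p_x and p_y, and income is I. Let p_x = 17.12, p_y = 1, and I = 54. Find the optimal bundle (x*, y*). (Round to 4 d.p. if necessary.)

x* = 0.0307, y* = 53.4743

Set MRS = p_x/p_y: 3·x^(−1/2) = p_x/p_y.
Solve: √x = 3·p_y/p_x, so x*(p_x,p_y) = (3·p_y/p_x)², and y* = (I − p_x·x*)/p_y.
Plugging in: x* = (3·1/17.12)² = 0.0307, y* = 53.4743.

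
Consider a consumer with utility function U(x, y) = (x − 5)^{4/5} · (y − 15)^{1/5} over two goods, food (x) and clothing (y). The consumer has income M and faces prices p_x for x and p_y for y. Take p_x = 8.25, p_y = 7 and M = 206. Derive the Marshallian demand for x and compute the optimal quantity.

x* = 10.7939

After buying the subsistence bundle (5, 15), a share 0.8 of the remaining income goes to x: x* = 5 + 0.8·(M − 5p_x − 15p_y)/p_x.
Discretionary income = 206 − 5·8.25 − 15·7 = 59.75; x* = 5 + 0.8·59.75/8.25 = 10.7939.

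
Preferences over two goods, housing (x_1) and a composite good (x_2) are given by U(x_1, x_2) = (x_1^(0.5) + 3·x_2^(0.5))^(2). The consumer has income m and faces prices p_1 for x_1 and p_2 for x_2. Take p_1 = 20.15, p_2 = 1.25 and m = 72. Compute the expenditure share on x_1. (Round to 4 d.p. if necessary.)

share on x_1 = 0.0068

From the CES first-order condition, (1/3)·(x_2/x_1)^(0.5) = p_1/p_2.
Hence x_2/x_1 = (3·p_1/p_2)^(1/(0.5)), i.e. raised to the 2 power.
With the ratio pinned down, the budget gives x_1* = m/(p_1 + p_2·(x_2/x_1)) and x_2* = (x_2/x_1)·x_1*.
Numerically x_2/x_1 = 2338.6896, so x_1* = 72/(20.15 + 1.25·2338.6896) = 0.0245 and x_2* = 2338.6896·0.0245 = 57.2057.
Expenditure on x_1: 20.15·0.0245 = 0.4929; share = 0.0068.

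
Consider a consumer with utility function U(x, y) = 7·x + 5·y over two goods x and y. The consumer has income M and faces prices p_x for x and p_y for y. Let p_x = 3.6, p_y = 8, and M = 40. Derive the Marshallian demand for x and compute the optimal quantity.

Linear utility — the consumer picks whichever good has higher MU/price: 7/3.6 = 1.9444 vs 5/8 = 0.625.
x gives more utility per dollar, so spend all income on x: x* = M/p_x, y* = 0.
Numerically: x* = 11.1111, y* = 0.

x* = 11.1111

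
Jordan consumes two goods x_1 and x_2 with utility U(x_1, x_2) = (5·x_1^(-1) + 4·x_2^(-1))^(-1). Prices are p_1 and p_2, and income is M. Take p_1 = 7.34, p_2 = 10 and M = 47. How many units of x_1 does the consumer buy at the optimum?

MRS = MU_x_1/MU_x_2 = (5/4)·(x_2/x_1)^(2). Set equal to p_1/p_2.
Hence x_2/x_1 = ((4/5)·p_1/p_2)^(1/(2)), i.e. raised to the 0.5 power.
With the ratio pinned down, the budget gives x_1* = M/(p_1 + p_2·(x_2/x_1)) and x_2* = (x_2/x_1)·x_1*.
Numerically x_2/x_1 = 0.76629, so x_1* = 47/(7.34 + 10·0.76629) = 3.1327.

x_1* = 3.1327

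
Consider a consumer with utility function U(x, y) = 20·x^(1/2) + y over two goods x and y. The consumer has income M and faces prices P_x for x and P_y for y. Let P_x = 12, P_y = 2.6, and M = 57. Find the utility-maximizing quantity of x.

Set MRS = P_x/P_y: 10·x^(−1/2) = P_x/P_y.
Solve: √x = 10·P_y/P_x, so x*(P_x,P_y) = (10·P_y/P_x)², and y* = (M − P_x·x*)/P_y.
Plugging in: x* = (10·2.6/12)² = 4.6944.

x* = 4.6944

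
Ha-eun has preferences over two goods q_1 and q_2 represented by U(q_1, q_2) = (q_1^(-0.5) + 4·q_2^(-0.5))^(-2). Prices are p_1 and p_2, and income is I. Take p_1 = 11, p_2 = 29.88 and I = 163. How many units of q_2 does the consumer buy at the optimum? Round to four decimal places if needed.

MU_q_1 ∝ q_1^(-1.5), MU_q_2 ∝ 4·q_2^(-1.5), so MRS = (1/4)·(q_2/q_1)^(1.5) = p_1/p_2.
Hence q_2/q_1 = (4·p_1/p_2)^(1/(1.5)), i.e. raised to the 2/3 power.
With the ratio pinned down, the budget gives q_1* = I/(p_1 + p_2·(q_2/q_1)) and q_2* = (q_2/q_1)·q_1*.
Numerically q_2/q_1 = 1.294339, so q_1* = 163/(11 + 29.88·1.294339) = 3.2813 and q_2* = 1.294339·3.2813 = 4.2472.

q_2* = 4.2472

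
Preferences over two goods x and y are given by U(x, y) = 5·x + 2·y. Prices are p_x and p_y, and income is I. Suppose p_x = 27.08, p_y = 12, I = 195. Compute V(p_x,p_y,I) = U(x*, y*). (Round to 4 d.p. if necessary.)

x gives more utility per dollar, so spend all income on x: x* = I/p_x, y* = 0.
Numerically: x* = 7.2009, y* = 0.
Utility at the optimum: U(7.2009, 0) = 36.0044.

V = 36.0044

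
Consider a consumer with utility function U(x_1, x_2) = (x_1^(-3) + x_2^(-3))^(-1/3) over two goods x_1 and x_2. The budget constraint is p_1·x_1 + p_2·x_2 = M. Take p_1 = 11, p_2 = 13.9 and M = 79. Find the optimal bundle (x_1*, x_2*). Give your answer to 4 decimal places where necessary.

x_1* = 3.2766, x_2* = 3.0904

MRS = MU_x_1/MU_x_2 = (x_2/x_1)^(4). Set equal to p_1/p_2.
Hence x_2/x_1 = (p_1/p_2)^(1/(4)), i.e. raised to the 0.25 power.
Substitute x_2 = (x_2/x_1)·x_1 into the budget: x_1* = M/(p_1 + p_2·(x_2/x_1)).
Numerically x_2/x_1 = 0.94318, so x_1* = 79/(11 + 13.9·0.94318) = 3.2766 and x_2* = 0.94318·3.2766 = 3.0904.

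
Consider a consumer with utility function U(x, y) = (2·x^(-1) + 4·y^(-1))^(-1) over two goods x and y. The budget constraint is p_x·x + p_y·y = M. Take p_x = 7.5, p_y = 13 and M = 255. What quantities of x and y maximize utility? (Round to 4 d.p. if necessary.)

x* = 11.8802, y* = 12.7614

MRS = MU_x/MU_y = (1/2)·(y/x)^(2). Set equal to p_x/p_y.
Hence y/x = (2·p_x/p_y)^(1/(2)), i.e. raised to the 0.5 power.
With the ratio pinned down, the budget gives x* = M/(p_x + p_y·(y/x)) and y* = (y/x)·x*.
Numerically y/x = 1.074172, so x* = 255/(7.5 + 13·1.074172) = 11.8802 and y* = 1.074172·11.8802 = 12.7614.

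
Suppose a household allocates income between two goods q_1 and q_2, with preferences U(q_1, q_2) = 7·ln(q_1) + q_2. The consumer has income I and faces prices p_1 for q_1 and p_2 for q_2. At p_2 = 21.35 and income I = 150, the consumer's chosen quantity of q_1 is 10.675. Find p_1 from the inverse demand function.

p_1 = 14

Set MRS = p_1/p_2: (7/q_1)/1 = p_1/p_2.
So q_1*(p_1,p_2) = 7·p_2/p_1, independent of income; and q_2* = (I − 7·p_2)/p_2.
Set q_1* = 10.675 in the demand function and solve for p_1: p_1 = 14.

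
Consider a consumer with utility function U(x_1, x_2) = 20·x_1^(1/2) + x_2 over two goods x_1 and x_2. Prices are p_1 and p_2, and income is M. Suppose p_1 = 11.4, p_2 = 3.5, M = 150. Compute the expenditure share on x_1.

share on x_1 = 0.7164

Solve: √x_1 = 10·p_2/p_1, so x_1*(p_1,p_2) = (10·p_2/p_1)², and x_2* = (M − p_1·x_1*)/p_2.
Plugging in: x_1* = (10·3.5/11.4)² = 9.426, x_2* = 12.1554.
Expenditure on x_1: 11.4·9.426 = 107.4561; share = 0.7164.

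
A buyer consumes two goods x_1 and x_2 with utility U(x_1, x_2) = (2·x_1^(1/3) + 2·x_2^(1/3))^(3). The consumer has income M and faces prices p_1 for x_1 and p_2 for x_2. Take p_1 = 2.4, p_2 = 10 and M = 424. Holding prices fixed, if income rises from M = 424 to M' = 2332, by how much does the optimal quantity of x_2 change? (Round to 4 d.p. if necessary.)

Δx_2* = 62.7375

MRS = MU_x_1/MU_x_2 = (x_2/x_1)^(2/3). Set equal to p_1/p_2.
Hence x_2/x_1 = (p_1/p_2)^(1/(2/3)), i.e. raised to the 1.5 power.
With the ratio pinned down, the budget gives x_1* = M/(p_1 + p_2·(x_2/x_1)) and x_2* = (x_2/x_1)·x_1*.
Numerically x_2/x_1 = 0.117576, so x_1* = 424/(2.4 + 10·0.117576) = 118.5764 and x_2* = 0.117576·118.5764 = 13.9417.
At M' = 2332: x_2* = 76.6792. Change: 76.6792 − 13.9417 = 62.7375.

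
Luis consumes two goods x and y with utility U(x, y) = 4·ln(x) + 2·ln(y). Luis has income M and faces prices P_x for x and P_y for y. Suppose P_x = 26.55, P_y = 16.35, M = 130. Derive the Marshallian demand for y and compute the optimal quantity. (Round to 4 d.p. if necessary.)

y* = 2.6504

MU_x/MU_y = (4·y)/(2·x); tangency sets this equal to P_x/P_y.
So 4·P_y·y = 2·P_x·x; combined with the budget, a share 2/3 of income goes to x.
Demand: x*(P_x,P_y,M) = 2/3·M/P_x and y* = 1/3·M/P_y.
At P_x=26.55, P_y=16.35, M=130: y* = 1/3·130/16.35 = 2.6504.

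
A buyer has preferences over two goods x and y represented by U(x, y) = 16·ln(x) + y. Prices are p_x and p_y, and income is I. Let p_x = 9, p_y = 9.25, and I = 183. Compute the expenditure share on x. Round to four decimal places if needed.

MU_x = 16/x, MU_y = 1. Tangency: 16/x = p_x/p_y.
So x*(p_x,p_y) = 16·p_y/p_x, independent of income; and y* = (I − 16·p_y)/p_y.
At the given prices: x* = 16·9.25/9 = 16.4444, and y* = 3.7838.
Expenditure on x: 9·16.4444 = 148; share = 0.8087.

share on x = 0.8087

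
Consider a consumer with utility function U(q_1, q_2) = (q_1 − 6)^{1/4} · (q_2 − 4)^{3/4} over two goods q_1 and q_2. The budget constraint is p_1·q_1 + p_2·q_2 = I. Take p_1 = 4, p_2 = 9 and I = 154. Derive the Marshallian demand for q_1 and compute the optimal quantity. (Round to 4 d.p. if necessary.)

q_1* = 11.875

Let q_1' = q_1−6, q_2' = q_2−4. MRS = (1/3)·q_2'/q_1' = p_1/p_2.
After buying the subsistence bundle (6, 4), a share 0.25 of the remaining income goes to q_1: q_1* = 6 + 0.25·(I − 6p_1 − 4p_2)/p_1.
Discretionary income = 154 − 6·4 − 4·9 = 94; q_1* = 6 + 0.25·94/4 = 11.875.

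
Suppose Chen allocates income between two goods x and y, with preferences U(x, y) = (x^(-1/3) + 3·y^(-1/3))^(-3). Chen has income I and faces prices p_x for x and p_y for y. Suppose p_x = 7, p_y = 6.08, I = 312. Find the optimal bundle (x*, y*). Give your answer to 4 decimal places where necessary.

x* = 13.9259, y* = 35.2826

Substitute y = (y/x)·x into the budget: x* = I/(p_x + p_y·(y/x)).
Numerically y/x = 2.533593, so x* = 312/(7 + 6.08·2.533593) = 13.9259 and y* = 2.533593·13.9259 = 35.2826.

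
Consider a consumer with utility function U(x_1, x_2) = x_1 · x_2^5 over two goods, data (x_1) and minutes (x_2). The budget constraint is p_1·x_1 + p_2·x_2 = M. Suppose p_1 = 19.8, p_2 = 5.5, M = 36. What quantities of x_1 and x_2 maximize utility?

The MRS is (1/5)·x_2/x_1. Set MRS = p_1/p_2.
So p_2·x_2 = 5·p_1·x_1; combined with the budget, a share 1/6 of income goes to x_1.
Demand: x_1*(p_1,p_2,M) = 1/6·M/p_1 and x_2* = 5/6·M/p_2.
At p_1=19.8, p_2=5.5, M=36: x_1* = 1/6·36/19.8 = 0.303, x_2* = 5.4545.

x_1* = 0.303, x_2* = 5.4545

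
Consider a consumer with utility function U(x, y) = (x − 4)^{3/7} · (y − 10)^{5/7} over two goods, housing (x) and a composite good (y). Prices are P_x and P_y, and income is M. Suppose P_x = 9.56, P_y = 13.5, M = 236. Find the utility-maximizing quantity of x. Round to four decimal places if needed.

x* = 6.4618

This is Cobb-Douglas in (x−4, y−10): tangency gives 3/7·P_y·(y−10) = 5/7·P_x·(x−4).
Substituting into the budget: x* = 4 + 0.375·(M − 4·P_x − 10·P_y)/P_x, and y* = 10 + 0.625·(…)/P_y.
Discretionary income = 236 − 4·9.56 − 10·13.5 = 62.76; x* = 4 + 0.375·62.76/9.56 = 6.4618.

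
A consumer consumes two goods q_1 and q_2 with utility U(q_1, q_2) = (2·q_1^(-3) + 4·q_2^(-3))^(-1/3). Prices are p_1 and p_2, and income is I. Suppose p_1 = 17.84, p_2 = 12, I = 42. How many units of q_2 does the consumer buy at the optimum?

MRS = MU_q_1/MU_q_2 = (1/2)·(q_2/q_1)^(4). Set equal to p_1/p_2.
Solve for the ratio: q_2/q_1 = [2·p_1/p_2]^(0.25).
Substitute q_2 = (q_2/q_1)·q_1 into the budget: q_1* = I/(p_1 + p_2·(q_2/q_1)).
Numerically q_2/q_1 = 1.31314, so q_1* = 42/(17.84 + 12·1.31314) = 1.2501 and q_2* = 1.31314·1.2501 = 1.6415.

q_2* = 1.6415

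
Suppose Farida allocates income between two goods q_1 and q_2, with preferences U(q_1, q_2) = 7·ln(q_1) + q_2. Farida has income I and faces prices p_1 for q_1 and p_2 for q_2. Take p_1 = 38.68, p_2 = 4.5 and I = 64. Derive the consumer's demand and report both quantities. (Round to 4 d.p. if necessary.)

So q_1*(p_1,p_2) = 7·p_2/p_1, independent of income; and q_2* = (I − 7·p_2)/p_2.
At the given prices: q_1* = 7·4.5/38.68 = 0.8144, and q_2* = 7.2222.

q_1* = 0.8144, q_2* = 7.2222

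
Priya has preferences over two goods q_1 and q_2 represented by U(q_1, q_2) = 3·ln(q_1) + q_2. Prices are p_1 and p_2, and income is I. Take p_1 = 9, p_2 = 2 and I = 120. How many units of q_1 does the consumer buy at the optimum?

So q_1*(p_1,p_2) = 3·p_2/p_1, independent of income; and q_2* = (I − 3·p_2)/p_2.
At the given prices: q_1* = 3·2/9 = 0.6667.

q_1* = 0.6667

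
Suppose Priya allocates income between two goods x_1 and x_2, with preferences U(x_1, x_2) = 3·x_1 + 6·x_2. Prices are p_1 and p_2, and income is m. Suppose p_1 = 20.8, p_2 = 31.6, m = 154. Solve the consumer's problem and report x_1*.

x_1* = 0

Linear utility — the consumer picks whichever good has higher MU/price: 3/20.8 = 0.1442 vs 6/31.6 = 0.1899.
x_2 gives more utility per dollar, so spend all income on x_2: x_2* = m/p_2, x_1* = 0.
Numerically: x_1* = 0, x_2* = 4.8734.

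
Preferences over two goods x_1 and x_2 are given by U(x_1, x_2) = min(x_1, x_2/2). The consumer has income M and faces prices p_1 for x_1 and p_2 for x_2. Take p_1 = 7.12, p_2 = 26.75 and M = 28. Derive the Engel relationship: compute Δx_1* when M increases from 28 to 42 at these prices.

Δx_1* = 0.2309

With perfect complements, no substitution: consume in ratio x_1:x_2 = 1:2.
Budget: p_1·x_1 + p_2·2·x_1 = M, so (p_1 + 2·p_2)·x_1 = M.
Demand: x_1*(p_1,p_2,M) = M/(p_1 + 2·p_2), x_2* = 2·M/(p_1 + 2·p_2).
Here 7.12 + 2·26.75 = 60.62, giving x_1* = 0.4619.
At M' = 42: x_1* = 0.6928. Change: 0.6928 − 0.4619 = 0.2309.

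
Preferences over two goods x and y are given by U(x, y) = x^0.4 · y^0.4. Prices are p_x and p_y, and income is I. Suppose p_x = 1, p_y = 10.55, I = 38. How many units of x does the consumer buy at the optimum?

Tangency: MRS = y/x = p_x/p_y.
Rearranging, p_y·y = p_x·x. Substituting into the budget gives p_x·x·(1 + 1) = I.
Demand: x*(p_x,p_y,I) = 0.5·I/p_x and y* = 0.5·I/p_y.
At p_x=1, p_y=10.55, I=38: x* = 0.5·38/1 = 19.

x* = 19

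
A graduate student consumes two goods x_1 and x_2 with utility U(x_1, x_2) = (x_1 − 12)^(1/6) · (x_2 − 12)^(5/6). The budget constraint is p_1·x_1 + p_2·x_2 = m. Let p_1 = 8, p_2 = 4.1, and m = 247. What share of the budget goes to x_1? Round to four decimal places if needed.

share on x_1 = 0.4574

Let x_1' = x_1−12, x_2' = x_2−12. MRS = (1/5)·x_2'/x_1' = p_1/p_2.
After buying the subsistence bundle (12, 12), a share 1/6 of the remaining income goes to x_1: x_1* = 12 + 1/6·(m − 12p_1 − 12p_2)/p_1.
Discretionary income = 247 − 12·8 − 12·4.1 = 101.8; x_1* = 12 + 1/6·101.8/8 = 14.1208; x_2* = 12 + 5/6·101.8/4.1 = 32.6911.
Expenditure on x_1: 8·14.1208 = 112.9667; share = 0.4574.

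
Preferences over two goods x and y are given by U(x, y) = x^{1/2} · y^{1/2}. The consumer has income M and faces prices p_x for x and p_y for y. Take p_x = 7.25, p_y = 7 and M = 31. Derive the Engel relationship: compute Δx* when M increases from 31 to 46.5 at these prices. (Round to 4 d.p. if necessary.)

Demand: x*(p_x,p_y,M) = 0.5·M/p_x and y* = 0.5·M/p_y.
At p_x=7.25, p_y=7, M=31: x* = 0.5·31/7.25 = 2.1379.
At M' = 46.5: x* = 3.2069. Change: 3.2069 − 2.1379 = 1.069.

Δx* = 1.069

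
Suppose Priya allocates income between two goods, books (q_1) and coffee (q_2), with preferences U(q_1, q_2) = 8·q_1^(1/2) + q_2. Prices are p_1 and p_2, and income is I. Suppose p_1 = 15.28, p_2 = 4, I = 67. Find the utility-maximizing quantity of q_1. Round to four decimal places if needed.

q_1* = 1.0965

Utility is quasi-linear in q_2; the FOC for q_1 is 4/√q_1 = p_1/p_2.
Thus q_1* = (4·p_2/p_1)² — independent of I — with the rest of income spent on q_2.
Plugging in: q_1* = (4·4/15.28)² = 1.0965.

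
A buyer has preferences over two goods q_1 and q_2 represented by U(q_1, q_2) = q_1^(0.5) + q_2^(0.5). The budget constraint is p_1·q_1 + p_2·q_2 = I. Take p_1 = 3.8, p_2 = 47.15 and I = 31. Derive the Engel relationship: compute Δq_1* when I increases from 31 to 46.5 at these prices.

Δq_1* = 3.7747

From the CES first-order condition, (q_2/q_1)^(0.5) = p_1/p_2.
Hence q_2/q_1 = (p_1/p_2)^(1/(0.5)), i.e. raised to the 2 power.
With the ratio pinned down, the budget gives q_1* = I/(p_1 + p_2·(q_2/q_1)) and q_2* = (q_2/q_1)·q_1*.
Numerically q_2/q_1 = 0.006495, so q_1* = 31/(3.8 + 47.15·0.006495) = 7.5495.
At I' = 46.5: q_1* = 11.3242. Change: 11.3242 − 7.5495 = 3.7747.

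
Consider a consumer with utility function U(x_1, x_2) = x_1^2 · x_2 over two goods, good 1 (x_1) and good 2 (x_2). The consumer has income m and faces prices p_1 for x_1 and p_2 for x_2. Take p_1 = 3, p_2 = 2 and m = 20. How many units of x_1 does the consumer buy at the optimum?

x_1* = 4.4444

Demand: x_1*(p_1,p_2,m) = 2/3·m/p_1 and x_2* = 1/3·m/p_2.
At p_1=3, p_2=2, m=20: x_1* = 2/3·20/3 = 4.4444.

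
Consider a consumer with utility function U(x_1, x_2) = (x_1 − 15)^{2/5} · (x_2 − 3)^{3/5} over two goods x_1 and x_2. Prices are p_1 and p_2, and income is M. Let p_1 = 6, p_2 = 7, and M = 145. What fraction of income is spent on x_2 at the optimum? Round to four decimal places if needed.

Discretionary income = 145 − 15·6 − 3·7 = 34; x_1* = 15 + 0.4·34/6 = 17.2667; x_2* = 3 + 0.6·34/7 = 5.9143.
Expenditure on x_2: 7·5.9143 = 41.4; share = 0.2855.

share on x_2 = 0.2855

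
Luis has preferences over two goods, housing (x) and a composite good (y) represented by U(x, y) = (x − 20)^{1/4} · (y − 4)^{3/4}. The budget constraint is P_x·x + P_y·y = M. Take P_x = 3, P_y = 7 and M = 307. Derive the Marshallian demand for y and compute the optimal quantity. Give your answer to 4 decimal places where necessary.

y* = 27.4643

This is Cobb-Douglas in (x−20, y−4): tangency gives 0.25·P_y·(y−4) = 0.75·P_x·(x−20).
Substituting into the budget: x* = 20 + 0.25·(M − 20·P_x − 4·P_y)/P_x, and y* = 4 + 0.75·(…)/P_y.
Discretionary income = 307 − 20·3 − 4·7 = 219; y* = 4 + 0.75·219/7 = 27.4643.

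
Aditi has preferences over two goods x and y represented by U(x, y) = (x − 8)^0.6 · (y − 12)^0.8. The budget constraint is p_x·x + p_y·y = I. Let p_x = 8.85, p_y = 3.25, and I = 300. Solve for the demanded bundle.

Let x' = x−8, y' = y−12. MRS = (3/4)·y'/x' = p_x/p_y.
After buying the subsistence bundle (8, 12), a share 3/7 of the remaining income goes to x: x* = 8 + 3/7·(I − 8p_x − 12p_y)/p_x.
Discretionary income = 300 − 8·8.85 − 12·3.25 = 190.2; x* = 8 + 3/7·190.2/8.85 = 17.2107; y* = 12 + 4/7·190.2/3.25 = 45.4418.

x* = 17.2107, y* = 45.4418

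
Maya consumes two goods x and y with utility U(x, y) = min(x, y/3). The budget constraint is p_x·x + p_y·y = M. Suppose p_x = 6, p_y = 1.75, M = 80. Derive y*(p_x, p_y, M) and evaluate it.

y* = 21.3333

Leontief preferences: the optimum is at the kink where x/1 = y/3, i.e. y = 3·x.
Budget: p_x·x + p_y·3·x = M, so (p_x + 3·p_y)·x = M.
Demand: x*(p_x,p_y,M) = M/(p_x + 3·p_y), y* = 3·M/(p_x + 3·p_y).
Here 6 + 3·1.75 = 11.25, giving y* = 21.3333.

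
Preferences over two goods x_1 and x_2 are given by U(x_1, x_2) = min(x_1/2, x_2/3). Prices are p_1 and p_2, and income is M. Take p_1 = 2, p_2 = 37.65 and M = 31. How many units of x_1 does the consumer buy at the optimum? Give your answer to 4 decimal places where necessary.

x_1* = 0.5301

With perfect complements, no substitution: consume in ratio x_1:x_2 = 2:3.
Budget: p_1·x_1 + p_2·(3/2)·x_1 = M, so (2·p_1 + 3·p_2)·x_1 = 2·M.
Demand: x_1*(p_1,p_2,M) = 2·M/(2·p_1 + 3·p_2), x_2* = 3·M/(2·p_1 + 3·p_2).
Here 2·2 + 3·37.65 = 116.95, giving x_1* = 0.5301.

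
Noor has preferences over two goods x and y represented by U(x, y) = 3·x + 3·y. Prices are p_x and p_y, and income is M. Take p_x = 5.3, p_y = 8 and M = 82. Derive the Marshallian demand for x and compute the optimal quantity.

Perfect substitutes: compare marginal utility per dollar. 3/p_x vs 3/p_y → 0.566 vs 0.375.
x gives more utility per dollar, so spend all income on x: x* = M/p_x, y* = 0.
Numerically: x* = 15.4717, y* = 0.

x* = 15.4717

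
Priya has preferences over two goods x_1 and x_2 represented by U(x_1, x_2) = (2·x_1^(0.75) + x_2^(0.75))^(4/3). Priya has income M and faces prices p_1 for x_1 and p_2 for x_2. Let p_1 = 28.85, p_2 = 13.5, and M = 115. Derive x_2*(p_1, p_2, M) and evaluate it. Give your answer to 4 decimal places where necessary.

x_2* = 3.2275

Numerically x_2/x_1 = 1.303552, so x_1* = 115/(28.85 + 13.5·1.303552) = 2.4759 and x_2* = 1.303552·2.4759 = 3.2275.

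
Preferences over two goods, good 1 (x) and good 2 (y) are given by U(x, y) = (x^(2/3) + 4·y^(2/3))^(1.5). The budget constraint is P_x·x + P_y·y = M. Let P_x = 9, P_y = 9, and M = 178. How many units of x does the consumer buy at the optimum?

From the CES first-order condition, (1/4)·(y/x)^(1/3) = P_x/P_y.
Solve for the ratio: y/x = [4·P_x/P_y]^(3).
With the ratio pinned down, the budget gives x* = M/(P_x + P_y·(y/x)) and y* = (y/x)·x*.
Numerically y/x = 64, so x* = 178/(9 + 9·64) = 0.3043.

x* = 0.3043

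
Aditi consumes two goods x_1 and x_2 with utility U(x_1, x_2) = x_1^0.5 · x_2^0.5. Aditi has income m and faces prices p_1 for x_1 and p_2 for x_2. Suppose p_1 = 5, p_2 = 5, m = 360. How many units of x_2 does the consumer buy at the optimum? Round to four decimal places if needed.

x_2* = 36

The MRS is x_2/x_1. Set MRS = p_1/p_2.
Rearranging, p_2·x_2 = p_1·x_1. Substituting into the budget gives p_1·x_1·(1 + 1) = m.
Demand: x_1*(p_1,p_2,m) = 0.5·m/p_1 and x_2* = 0.5·m/p_2.
At p_1=5, p_2=5, m=360: x_2* = 0.5·360/5 = 36.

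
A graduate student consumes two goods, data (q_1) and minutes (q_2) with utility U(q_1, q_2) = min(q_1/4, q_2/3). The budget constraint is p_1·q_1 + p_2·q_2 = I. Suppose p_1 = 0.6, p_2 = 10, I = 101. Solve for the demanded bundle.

q_1* = 12.4691, q_2* = 9.3519

Leontief preferences: the optimum is at the kink where q_1/4 = q_2/3, i.e. q_2 = (3/4)·q_1.
Budget: p_1·q_1 + p_2·(3/4)·q_1 = I, so (4·p_1 + 3·p_2)·q_1 = 4·I.
Demand: q_1*(p_1,p_2,I) = 4·I/(4·p_1 + 3·p_2), q_2* = 3·I/(4·p_1 + 3·p_2).
Here 4·0.6 + 3·10 = 32.4, giving q_1* = 12.4691 and q_2* = 9.3519.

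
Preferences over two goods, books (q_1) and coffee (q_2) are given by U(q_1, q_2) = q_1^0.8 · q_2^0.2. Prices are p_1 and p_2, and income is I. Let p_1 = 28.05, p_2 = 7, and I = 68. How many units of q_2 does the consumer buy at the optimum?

q_2* = 1.9429

MU_q_1/MU_q_2 = (0.8·q_2)/(0.2·q_1); tangency sets this equal to p_1/p_2.
So 0.8·p_2·q_2 = 0.2·p_1·q_1; combined with the budget, a share 0.8 of income goes to q_1.
Demand: q_1*(p_1,p_2,I) = 0.8·I/p_1 and q_2* = 0.2·I/p_2.
At p_1=28.05, p_2=7, I=68: q_2* = 0.2·68/7 = 1.9429.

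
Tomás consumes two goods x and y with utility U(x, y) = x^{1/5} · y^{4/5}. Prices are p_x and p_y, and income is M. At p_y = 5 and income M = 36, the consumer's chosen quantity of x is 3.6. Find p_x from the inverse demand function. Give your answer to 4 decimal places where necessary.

Tangency: MRS = (1/4)·y/x = p_x/p_y.
Rearranging, p_y·y = 4·p_x·x. Substituting into the budget gives p_x·x·(1 + 4) = M.
Demand: x*(p_x,p_y,M) = 0.2·M/p_x and y* = 0.8·M/p_y.
Set x* = 3.6 in the demand function and solve for p_x: p_x = 2.

p_x = 2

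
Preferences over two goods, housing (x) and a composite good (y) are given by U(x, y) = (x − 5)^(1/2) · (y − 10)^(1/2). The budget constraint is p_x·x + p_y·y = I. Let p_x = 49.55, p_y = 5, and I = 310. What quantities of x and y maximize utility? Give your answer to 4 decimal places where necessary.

After buying the subsistence bundle (5, 10), a share 0.5 of the remaining income goes to x: x* = 5 + 0.5·(I − 5p_x − 10p_y)/p_x.
Discretionary income = 310 − 5·49.55 − 10·5 = 12.25; x* = 5 + 0.5·12.25/49.55 = 5.1236; y* = 10 + 0.5·12.25/5 = 11.225.

x* = 5.1236, y* = 11.225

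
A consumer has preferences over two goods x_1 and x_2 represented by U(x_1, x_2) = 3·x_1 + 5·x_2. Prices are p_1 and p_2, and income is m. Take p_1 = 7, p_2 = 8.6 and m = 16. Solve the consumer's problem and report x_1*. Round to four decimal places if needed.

Numerically: x_1* = 0, x_2* = 1.8605.

x_1* = 0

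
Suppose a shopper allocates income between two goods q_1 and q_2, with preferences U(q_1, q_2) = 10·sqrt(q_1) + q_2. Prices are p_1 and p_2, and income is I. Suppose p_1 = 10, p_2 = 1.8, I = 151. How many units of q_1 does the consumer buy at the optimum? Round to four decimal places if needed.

Thus q_1* = (5·p_2/p_1)² — independent of I — with the rest of income spent on q_2.
Plugging in: q_1* = (5·1.8/10)² = 0.81.

q_1* = 0.81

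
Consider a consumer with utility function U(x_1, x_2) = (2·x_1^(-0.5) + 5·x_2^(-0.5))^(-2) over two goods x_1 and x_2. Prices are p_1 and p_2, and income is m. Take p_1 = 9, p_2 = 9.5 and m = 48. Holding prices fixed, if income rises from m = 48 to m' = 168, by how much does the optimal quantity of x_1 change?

Δx_1* = 4.6369

MU_x_1 ∝ 2·x_1^(-1.5), MU_x_2 ∝ 5·x_2^(-1.5), so MRS = (2/5)·(x_2/x_1)^(1.5) = p_1/p_2.
Hence x_2/x_1 = ((5/2)·p_1/p_2)^(1/(1.5)), i.e. raised to the 2/3 power.
With the ratio pinned down, the budget gives x_1* = m/(p_1 + p_2·(x_2/x_1)) and x_2* = (x_2/x_1)·x_1*.
Numerically x_2/x_1 = 1.776803, so x_1* = 48/(9 + 9.5·1.776803) = 1.8547.
At m' = 168: x_1* = 6.4916. Change: 6.4916 − 1.8547 = 4.6369.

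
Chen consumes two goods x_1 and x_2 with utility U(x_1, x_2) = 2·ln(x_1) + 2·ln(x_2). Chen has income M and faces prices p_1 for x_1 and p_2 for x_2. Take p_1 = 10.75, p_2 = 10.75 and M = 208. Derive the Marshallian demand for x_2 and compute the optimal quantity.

Demand: x_1*(p_1,p_2,M) = 0.5·M/p_1 and x_2* = 0.5·M/p_2.
At p_1=10.75, p_2=10.75, M=208: x_2* = 0.5·208/10.75 = 9.6744.

x_2* = 9.6744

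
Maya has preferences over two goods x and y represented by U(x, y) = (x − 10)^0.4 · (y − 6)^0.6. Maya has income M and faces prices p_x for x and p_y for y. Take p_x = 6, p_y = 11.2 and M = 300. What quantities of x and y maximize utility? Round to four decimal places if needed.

x* = 21.52, y* = 15.2571

After buying the subsistence bundle (10, 6), a share 0.4 of the remaining income goes to x: x* = 10 + 0.4·(M − 10p_x − 6p_y)/p_x.
Discretionary income = 300 − 10·6 − 6·11.2 = 172.8; x* = 10 + 0.4·172.8/6 = 21.52; y* = 6 + 0.6·172.8/11.2 = 15.2571.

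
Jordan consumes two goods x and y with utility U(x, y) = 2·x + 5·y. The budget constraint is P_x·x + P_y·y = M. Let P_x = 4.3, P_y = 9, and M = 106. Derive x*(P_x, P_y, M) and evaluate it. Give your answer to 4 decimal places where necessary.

Linear utility — the consumer picks whichever good has higher MU/price: 2/4.3 = 0.4651 vs 5/9 = 0.5556.
y gives more utility per dollar, so spend all income on y: y* = M/P_y, x* = 0.
Numerically: x* = 0, y* = 11.7778.

x* = 0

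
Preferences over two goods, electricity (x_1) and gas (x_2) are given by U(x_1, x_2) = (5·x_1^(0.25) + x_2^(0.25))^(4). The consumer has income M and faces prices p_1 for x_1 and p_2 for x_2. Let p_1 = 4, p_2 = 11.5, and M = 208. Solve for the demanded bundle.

With the ratio pinned down, the budget gives x_1* = M/(p_1 + p_2·(x_2/x_1)) and x_2* = (x_2/x_1)·x_1*.
Numerically x_2/x_1 = 0.02861, so x_1* = 208/(4 + 11.5·0.02861) = 48.0478 and x_2* = 0.02861·48.0478 = 1.3747.

x_1* = 48.0478, x_2* = 1.3747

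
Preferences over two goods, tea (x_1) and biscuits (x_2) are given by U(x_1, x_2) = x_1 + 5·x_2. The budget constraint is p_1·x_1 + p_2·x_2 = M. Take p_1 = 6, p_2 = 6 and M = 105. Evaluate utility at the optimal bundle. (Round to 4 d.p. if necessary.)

x_2 gives more utility per dollar, so spend all income on x_2: x_2* = M/p_2, x_1* = 0.
Numerically: x_1* = 0, x_2* = 17.5.
Utility at the optimum: U(0, 17.5) = 87.5.

V = 87.5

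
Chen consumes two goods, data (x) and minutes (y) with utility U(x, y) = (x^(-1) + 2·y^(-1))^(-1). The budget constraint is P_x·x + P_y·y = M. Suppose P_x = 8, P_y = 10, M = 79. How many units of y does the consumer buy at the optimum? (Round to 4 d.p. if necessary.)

y* = 4.8393

Substitute y = (y/x)·x into the budget: x* = M/(P_x + P_y·(y/x)).
Numerically y/x = 1.264911, so x* = 79/(8 + 10·1.264911) = 3.8258 and y* = 1.264911·3.8258 = 4.8393.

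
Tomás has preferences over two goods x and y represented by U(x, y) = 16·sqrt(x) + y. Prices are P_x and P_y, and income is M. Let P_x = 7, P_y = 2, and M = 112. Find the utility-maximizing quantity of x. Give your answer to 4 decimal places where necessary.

Thus x* = (8·P_y/P_x)² — independent of M — with the rest of income spent on y.
Plugging in: x* = (8·2/7)² = 5.2245.

x* = 5.2245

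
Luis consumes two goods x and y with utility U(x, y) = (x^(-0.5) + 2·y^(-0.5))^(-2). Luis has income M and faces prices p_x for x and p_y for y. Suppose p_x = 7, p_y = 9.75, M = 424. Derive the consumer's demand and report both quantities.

x* = 21.845, y* = 27.8036

MRS = MU_x/MU_y = (1/2)·(y/x)^(1.5). Set equal to p_x/p_y.
Hence y/x = (2·p_x/p_y)^(1/(1.5)), i.e. raised to the 2/3 power.
With the ratio pinned down, the budget gives x* = M/(p_x + p_y·(y/x)) and y* = (y/x)·x*.
Numerically y/x = 1.272767, so x* = 424/(7 + 9.75·1.272767) = 21.845 and y* = 1.272767·21.845 = 27.8036.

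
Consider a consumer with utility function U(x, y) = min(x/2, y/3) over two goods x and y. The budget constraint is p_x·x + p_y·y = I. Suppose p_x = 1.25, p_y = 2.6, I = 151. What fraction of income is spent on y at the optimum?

Demand: x*(p_x,p_y,I) = 2·I/(2·p_x + 3·p_y), y* = 3·I/(2·p_x + 3·p_y).
Here 2·1.25 + 3·2.6 = 10.3, giving x* = 29.3204 and y* = 43.9806.
Expenditure on y: 2.6·43.9806 = 114.3495; share = 0.7573.

share on y = 0.7573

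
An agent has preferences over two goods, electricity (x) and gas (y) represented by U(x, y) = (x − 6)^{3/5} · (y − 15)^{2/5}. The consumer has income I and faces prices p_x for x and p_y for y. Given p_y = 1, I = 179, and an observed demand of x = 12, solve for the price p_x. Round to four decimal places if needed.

p_x = 10.25

MRS = (3/2)·(y−15)/(x−6). Tangency with p_x/p_y gives y−15 = (2/3)·(p_x/p_y)·(x−6).
Substituting into the budget: x* = 6 + 0.6·(I − 6·p_x − 15·p_y)/p_x, and y* = 15 + 0.4·(…)/p_y.
Set x* = 12 in the demand function and solve for p_x: p_x = 10.25.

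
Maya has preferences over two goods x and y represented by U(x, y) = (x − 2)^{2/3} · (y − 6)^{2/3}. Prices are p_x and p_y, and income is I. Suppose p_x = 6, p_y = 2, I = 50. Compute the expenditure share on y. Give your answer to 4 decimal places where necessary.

share on y = 0.5

This is Cobb-Douglas in (x−2, y−6): tangency gives 2/3·p_y·(y−6) = 2/3·p_x·(x−2).
Substituting into the budget: x* = 2 + 0.5·(I − 2·p_x − 6·p_y)/p_x, and y* = 6 + 0.5·(…)/p_y.
Discretionary income = 50 − 2·6 − 6·2 = 26; x* = 2 + 0.5·26/6 = 4.1667; y* = 6 + 0.5·26/2 = 12.5.
Expenditure on y: 2·12.5 = 25; share = 0.5.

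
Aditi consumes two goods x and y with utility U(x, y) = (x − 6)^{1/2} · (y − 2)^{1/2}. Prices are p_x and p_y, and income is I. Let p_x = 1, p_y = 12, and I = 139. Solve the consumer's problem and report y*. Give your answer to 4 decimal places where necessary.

y* = 6.5417

After buying the subsistence bundle (6, 2), a share 0.5 of the remaining income goes to x: x* = 6 + 0.5·(I − 6p_x − 2p_y)/p_x.
Discretionary income = 139 − 6·1 − 2·12 = 109; y* = 2 + 0.5·109/12 = 6.5417.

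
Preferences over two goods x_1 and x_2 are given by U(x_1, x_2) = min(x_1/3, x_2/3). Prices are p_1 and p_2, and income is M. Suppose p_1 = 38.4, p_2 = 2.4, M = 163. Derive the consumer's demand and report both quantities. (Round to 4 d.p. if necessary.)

x_1* = 3.9951, x_2* = 3.9951

Demand: x_1*(p_1,p_2,M) = 3·M/(3·p_1 + 3·p_2), x_2* = 3·M/(3·p_1 + 3·p_2).
Here 3·38.4 + 3·2.4 = 122.4, giving x_1* = 3.9951 and x_2* = 3.9951.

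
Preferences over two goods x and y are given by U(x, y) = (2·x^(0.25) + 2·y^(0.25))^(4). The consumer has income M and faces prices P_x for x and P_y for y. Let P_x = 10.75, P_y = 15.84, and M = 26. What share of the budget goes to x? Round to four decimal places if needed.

MU_x ∝ 2·x^(-0.75), MU_y ∝ 2·y^(-0.75), so MRS = (y/x)^(0.75) = P_x/P_y.
Solve for the ratio: y/x = [P_x/P_y]^(4/3).
With the ratio pinned down, the budget gives x* = M/(P_x + P_y·(y/x)) and y* = (y/x)·x*.
Numerically y/x = 0.5964, so x* = 26/(10.75 + 15.84·0.5964) = 1.2873 and y* = 0.5964·1.2873 = 0.7678.
Expenditure on x: 10.75·1.2873 = 13.8387; share = 0.5323.

share on x = 0.5323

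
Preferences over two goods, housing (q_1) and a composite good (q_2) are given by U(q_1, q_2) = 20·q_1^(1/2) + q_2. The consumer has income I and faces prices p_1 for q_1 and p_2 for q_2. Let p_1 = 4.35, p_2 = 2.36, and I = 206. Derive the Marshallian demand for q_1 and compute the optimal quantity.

Set MRS = p_1/p_2: 10·q_1^(−1/2) = p_1/p_2.
Thus q_1* = (10·p_2/p_1)² — independent of I — with the rest of income spent on q_2.
Plugging in: q_1* = (10·2.36/4.35)² = 29.4337.

q_1* = 29.4337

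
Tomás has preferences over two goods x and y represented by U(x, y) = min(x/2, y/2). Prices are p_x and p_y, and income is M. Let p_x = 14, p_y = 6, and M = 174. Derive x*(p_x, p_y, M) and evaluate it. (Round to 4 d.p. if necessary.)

x* = 8.7

With perfect complements, no substitution: consume in ratio x:y = 2:2.
Budget: p_x·x + p_y·x = M, so (2·p_x + 2·p_y)·x = 2·M.
Demand: x*(p_x,p_y,M) = 2·M/(2·p_x + 2·p_y), y* = 2·M/(2·p_x + 2·p_y).
Here 2·14 + 2·6 = 40, giving x* = 8.7.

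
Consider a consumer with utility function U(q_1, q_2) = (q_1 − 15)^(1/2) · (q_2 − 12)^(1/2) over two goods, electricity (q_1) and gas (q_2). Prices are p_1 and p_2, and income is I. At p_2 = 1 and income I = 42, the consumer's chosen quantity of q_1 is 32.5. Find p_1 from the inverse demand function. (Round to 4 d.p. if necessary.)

p_1 = 0.6

MRS = (q_2−12)/(q_1−15). Tangency with p_1/p_2 gives q_2−12 = (p_1/p_2)·(q_1−15).
After buying the subsistence bundle (15, 12), a share 0.5 of the remaining income goes to q_1: q_1* = 15 + 0.5·(I − 15p_1 − 12p_2)/p_1.
Set q_1* = 32.5 in the demand function and solve for p_1: p_1 = 0.6.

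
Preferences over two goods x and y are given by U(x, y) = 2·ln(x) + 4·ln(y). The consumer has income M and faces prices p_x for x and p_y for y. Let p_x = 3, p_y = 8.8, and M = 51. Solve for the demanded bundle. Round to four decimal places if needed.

x* = 5.6667, y* = 3.8636

Tangency: MRS = (1/2)·y/x = p_x/p_y.
Rearranging, p_y·y = 2·p_x·x. Substituting into the budget gives p_x·x·(1 + 2) = M.
Demand: x*(p_x,p_y,M) = 1/3·M/p_x and y* = 2/3·M/p_y.
At p_x=3, p_y=8.8, M=51: x* = 1/3·51/3 = 5.6667, y* = 3.8636.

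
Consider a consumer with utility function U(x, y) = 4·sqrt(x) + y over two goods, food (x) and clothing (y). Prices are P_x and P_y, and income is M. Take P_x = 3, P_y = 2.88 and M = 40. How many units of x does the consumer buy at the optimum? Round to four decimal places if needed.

Set MRS = P_x/P_y: 2·x^(−1/2) = P_x/P_y.
Solve: √x = 2·P_y/P_x, so x*(P_x,P_y) = (2·P_y/P_x)², and y* = (M − P_x·x*)/P_y.
Plugging in: x* = (2·2.88/3)² = 3.6864.

x* = 3.6864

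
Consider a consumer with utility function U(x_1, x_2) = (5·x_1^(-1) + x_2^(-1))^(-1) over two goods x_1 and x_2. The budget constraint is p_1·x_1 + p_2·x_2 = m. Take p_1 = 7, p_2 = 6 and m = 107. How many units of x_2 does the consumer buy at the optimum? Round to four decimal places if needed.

x_2* = 5.2217

MU_x_1 ∝ 5·x_1^(-2), MU_x_2 ∝ x_2^(-2), so MRS = 5·(x_2/x_1)^(2) = p_1/p_2.
Solve for the ratio: x_2/x_1 = [(1/5)·p_1/p_2]^(0.5).
Substitute x_2 = (x_2/x_1)·x_1 into the budget: x_1* = m/(p_1 + p_2·(x_2/x_1)).
Numerically x_2/x_1 = 0.483046, so x_1* = 107/(7 + 6·0.483046) = 10.81 and x_2* = 0.483046·10.81 = 5.2217.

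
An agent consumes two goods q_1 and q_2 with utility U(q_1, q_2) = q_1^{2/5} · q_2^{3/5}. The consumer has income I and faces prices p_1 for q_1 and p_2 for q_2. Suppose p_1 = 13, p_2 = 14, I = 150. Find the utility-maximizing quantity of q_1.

q_1* = 4.6154

The MRS is (2/3)·q_2/q_1. Set MRS = p_1/p_2.
So 0.4·p_2·q_2 = 0.6·p_1·q_1; combined with the budget, a share 0.4 of income goes to q_1.
Demand: q_1*(p_1,p_2,I) = 0.4·I/p_1 and q_2* = 0.6·I/p_2.
At p_1=13, p_2=14, I=150: q_1* = 0.4·150/13 = 4.6154.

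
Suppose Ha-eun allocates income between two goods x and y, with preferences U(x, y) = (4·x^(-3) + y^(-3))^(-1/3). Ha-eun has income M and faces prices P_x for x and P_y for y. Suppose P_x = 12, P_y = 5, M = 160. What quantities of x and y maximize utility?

x* = 9.7558, y* = 8.5862

Substitute y = (y/x)·x into the budget: x* = M/(P_x + P_y·(y/x)).
Numerically y/x = 0.880112, so x* = 160/(12 + 5·0.880112) = 9.7558 and y* = 0.880112·9.7558 = 8.5862.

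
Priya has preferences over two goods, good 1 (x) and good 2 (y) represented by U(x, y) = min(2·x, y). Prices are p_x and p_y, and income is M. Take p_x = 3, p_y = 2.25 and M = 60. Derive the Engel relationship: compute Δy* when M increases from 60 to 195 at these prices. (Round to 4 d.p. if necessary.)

Leontief preferences: the optimum is at the kink where x/1 = y/2, i.e. y = 2·x.
Budget: p_x·x + p_y·2·x = M, so (p_x + 2·p_y)·x = M.
Demand: x*(p_x,p_y,M) = M/(p_x + 2·p_y), y* = 2·M/(p_x + 2·p_y).
Here 3 + 2·2.25 = 7.5, giving y* = 16.
At M' = 195: y* = 52. Change: 52 − 16 = 36.

Δy* = 36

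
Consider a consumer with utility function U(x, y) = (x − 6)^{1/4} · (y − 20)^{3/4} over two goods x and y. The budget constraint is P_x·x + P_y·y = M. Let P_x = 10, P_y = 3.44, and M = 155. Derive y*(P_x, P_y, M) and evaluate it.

MRS = (1/3)·(y−20)/(x−6). Tangency with P_x/P_y gives y−20 = 3·(P_x/P_y)·(x−6).
After buying the subsistence bundle (6, 20), a share 0.25 of the remaining income goes to x: x* = 6 + 0.25·(M − 6P_x − 20P_y)/P_x.
Discretionary income = 155 − 6·10 − 20·3.44 = 26.2; y* = 20 + 0.75·26.2/3.44 = 25.7122.

y* = 25.7122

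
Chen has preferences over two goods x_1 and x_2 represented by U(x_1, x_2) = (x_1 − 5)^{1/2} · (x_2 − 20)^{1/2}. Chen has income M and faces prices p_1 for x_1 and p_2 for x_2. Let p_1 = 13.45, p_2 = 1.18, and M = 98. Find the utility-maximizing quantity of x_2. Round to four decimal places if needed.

x_2* = 23.0297

This is Cobb-Douglas in (x_1−5, x_2−20): tangency gives 0.5·p_2·(x_2−20) = 0.5·p_1·(x_1−5).
Substituting into the budget: x_1* = 5 + 0.5·(M − 5·p_1 − 20·p_2)/p_1, and x_2* = 20 + 0.5·(…)/p_2.
Discretionary income = 98 − 5·13.45 − 20·1.18 = 7.15; x_2* = 20 + 0.5·7.15/1.18 = 23.0297.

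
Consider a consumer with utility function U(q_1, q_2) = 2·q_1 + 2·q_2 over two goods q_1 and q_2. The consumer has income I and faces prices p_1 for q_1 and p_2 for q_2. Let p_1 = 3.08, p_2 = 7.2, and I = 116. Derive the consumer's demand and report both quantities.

Perfect substitutes: compare marginal utility per dollar. 2/p_1 vs 2/p_2 → 0.6494 vs 0.2778.
q_1 gives more utility per dollar, so spend all income on q_1: q_1* = I/p_1, q_2* = 0.
Numerically: q_1* = 37.6623, q_2* = 0.

q_1* = 37.6623, q_2* = 0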